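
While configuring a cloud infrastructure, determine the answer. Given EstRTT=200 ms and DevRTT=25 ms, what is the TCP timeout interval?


Given: EstRTT = 200 ms, DevRTT = 25 ms
Timeout = EstRTT + 4 * DevRTT
4 * DevRTT = 4 * 25 = 100
Timeout = 200 + 100 = 300 ms

300


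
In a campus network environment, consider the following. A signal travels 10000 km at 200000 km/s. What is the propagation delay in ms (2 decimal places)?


Given: distance = 10000 km, speed = 200000 km/s
Delay = distance / speed = 10000 / 200000 seconds
Delay in ms = 10000 * 1000 / 200000
Delay = 50.0000 ms
Rounded to 2 dp = 50.00 ms

50.00


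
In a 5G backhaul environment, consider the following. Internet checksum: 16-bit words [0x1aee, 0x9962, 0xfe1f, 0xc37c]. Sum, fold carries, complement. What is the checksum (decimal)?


Given words: [0x1aee, 0x9962, 0xfe1f, 0xc37c]
Step 1: Sum all words
Raw sum = 6894 + 39266 + 65055 + 50044 = 161259
Step 2: Fold carry: (30187 + 2) = 30189
One's complement = ~30189 & 0xFFFF = 35346

35346


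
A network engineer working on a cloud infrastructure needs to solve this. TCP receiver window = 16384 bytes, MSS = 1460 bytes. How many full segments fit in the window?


Given: RWND = 16384 bytes, MSS = 1460 bytes
Full segments = floor(RWND / MSS)
Full segments = floor(16384 / 1460)
Full segments = floor(11.2219) = 11

11


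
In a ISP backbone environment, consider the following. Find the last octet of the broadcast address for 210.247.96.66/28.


Given: IP = 210.247.96.66, prefix = /28
Host bits = 32 - 28 = 4
Network last octet = 66 AND mask = 64
Host part size = 2^4 - 1 = 15
Broadcast last octet = 64 OR 15 = 79

79


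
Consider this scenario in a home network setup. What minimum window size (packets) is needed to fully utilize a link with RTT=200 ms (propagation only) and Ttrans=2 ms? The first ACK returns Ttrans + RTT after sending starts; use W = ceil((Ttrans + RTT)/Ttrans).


Given: Ttrans = 2 ms, RTT = 200 ms (= 2 * Tprop, Tprop = 100 ms)
Time until first ACK returns = Ttrans + RTT = 2 + 200 = 202 ms
Need W * Ttrans >= Ttrans + RTT  ->  W >= (Ttrans + RTT) / Ttrans
(Ttrans + RTT) / Ttrans = 202 / 2 = 101
W_min = ceil(101) = 101

101


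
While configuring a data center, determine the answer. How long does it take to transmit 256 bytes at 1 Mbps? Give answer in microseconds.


Given: packet = 256 bytes, bandwidth = 1 Mbps
Packet in bits = 256 * 8 = 2048 bits
Bandwidth = 1 * 10^6 = 1000000 bps
Time = 2048 / 1000000 seconds
Time in us = 2048 * 10^6 / 1000000 = 2048

2048


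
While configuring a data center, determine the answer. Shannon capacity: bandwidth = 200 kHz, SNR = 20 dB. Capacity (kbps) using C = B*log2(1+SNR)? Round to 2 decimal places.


Given: B = 200 kHz, SNR = 20 dB
SNR linear = 10^(20/10) = 100
1 + SNR = 101
log2(101) = 6.6582114828
C = 200 * 1000 * 6.6582114828 = 1331642.2966 bps
C = 1331.642297 kbps -> 1331.64 kbps (2 dp)

1331.64


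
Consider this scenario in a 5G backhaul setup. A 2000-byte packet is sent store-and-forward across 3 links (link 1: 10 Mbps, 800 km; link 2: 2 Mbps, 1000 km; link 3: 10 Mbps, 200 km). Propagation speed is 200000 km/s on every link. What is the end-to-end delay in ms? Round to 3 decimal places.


Packet = 2000 bytes = 16000 bits. Store-and-forward: sum (t_trans + t_prop) per link.
Link 1: t_trans = 16000/(10*10^6) s = 1.6000 ms; t_prop = 800/200000 s = 4.0000 ms; subtotal = 5.6000 ms
Link 2: t_trans = 16000/(2*10^6) s = 8.0000 ms; t_prop = 1000/200000 s = 5.0000 ms; subtotal = 13.0000 ms
Link 3: t_trans = 16000/(10*10^6) s = 1.6000 ms; t_prop = 200/200000 s = 1.0000 ms; subtotal = 2.6000 ms
End-to-end = 5.6000 + 13.0000 + 2.6000 = 21.2000 ms -> 21.200 ms (3 dp)

21.200


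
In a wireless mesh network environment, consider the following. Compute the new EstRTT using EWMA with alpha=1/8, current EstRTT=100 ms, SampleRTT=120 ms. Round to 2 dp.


Given: EstRTT = 100 ms, SampleRTT = 120 ms, alpha = 1/8
New EstRTT = (1 - alpha) * EstRTT + alpha * SampleRTT
(7/8) * 100 = 87.5
(1/8) * 120 = 15
New EstRTT = 87.5 + 15 = 102.5 ms -> 102.50 ms (2 dp)

102.50


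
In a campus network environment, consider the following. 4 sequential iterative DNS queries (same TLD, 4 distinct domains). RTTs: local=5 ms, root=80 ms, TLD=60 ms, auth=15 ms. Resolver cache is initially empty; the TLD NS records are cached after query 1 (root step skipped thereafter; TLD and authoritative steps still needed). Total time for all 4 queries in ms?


Lookup 1 (cold cache): local + root + TLD + auth = 5 + 80 + 60 + 15 = 160 ms
Lookups 2..4 (TLD NS cached -> skip root; new domain -> still ask TLD and auth): local + TLD + auth = 5 + 60 + 15 = 80 ms each
Remaining 3 lookups: 3 * 80 = 240 ms
Total = 160 + 240 = 400 ms

400


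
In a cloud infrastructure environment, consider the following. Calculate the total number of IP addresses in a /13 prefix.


Given: CIDR prefix /13
Host bits = 32 - 13 = 19
Total addresses = 2^19 = 524288

524288


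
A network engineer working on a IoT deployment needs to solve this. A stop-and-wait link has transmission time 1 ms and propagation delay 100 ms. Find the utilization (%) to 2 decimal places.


Given: Ttrans = 1 ms, Tprop = 100 ms
RTT = 2 * Tprop = 2 * 100 = 200 ms
U = Ttrans / (Ttrans + RTT)
U = 1 / (1 + 200)
U = 1 / 201 = 0.004975
U% = 0.50%

0.50


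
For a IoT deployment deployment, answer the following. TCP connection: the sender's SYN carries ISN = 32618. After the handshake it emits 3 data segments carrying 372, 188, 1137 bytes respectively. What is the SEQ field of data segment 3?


The SYN occupies sequence number ISN = 32618, so the first data byte is ISN + 1 = 32619.
SEQ of data segment i = (ISN + 1) + sum of payload sizes of segments 1..i-1.
Segment 1: SEQ = 32619, payload = 372 bytes
Segment 2: SEQ = 32991, payload = 188 bytes
Segment 3: SEQ = 33179, payload = 1137 bytes
SEQ of segment 3 = 32619 + 372 + 188 = 33179

33179


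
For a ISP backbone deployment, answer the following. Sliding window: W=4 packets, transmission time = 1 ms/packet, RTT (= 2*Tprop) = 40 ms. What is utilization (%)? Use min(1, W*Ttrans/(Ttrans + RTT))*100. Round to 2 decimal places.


Given: W = 4, Ttrans = 1 ms, RTT = 40 ms (= 2 * Tprop, Tprop = 20 ms)
Cycle time = Ttrans + RTT = 1 + 40 = 41 ms (first packet sent until its ACK returns)
W * Ttrans = 4 * 1 = 4 ms of sending per cycle
W * Ttrans / (Ttrans + RTT) = 4 / 41 = 0.097561
U = min(1, 0.097561) = 0.097561
U% = 9.76%

9.76


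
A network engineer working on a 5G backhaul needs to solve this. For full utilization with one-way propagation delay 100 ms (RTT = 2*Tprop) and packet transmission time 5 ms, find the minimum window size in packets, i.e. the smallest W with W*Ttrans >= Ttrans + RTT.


Given: Ttrans = 5 ms, RTT = 200 ms (= 2 * Tprop, Tprop = 100 ms)
Time until first ACK returns = Ttrans + RTT = 5 + 200 = 205 ms
Need W * Ttrans >= Ttrans + RTT  ->  W >= (Ttrans + RTT) / Ttrans
(Ttrans + RTT) / Ttrans = 205 / 5 = 41
W_min = ceil(41) = 41

41


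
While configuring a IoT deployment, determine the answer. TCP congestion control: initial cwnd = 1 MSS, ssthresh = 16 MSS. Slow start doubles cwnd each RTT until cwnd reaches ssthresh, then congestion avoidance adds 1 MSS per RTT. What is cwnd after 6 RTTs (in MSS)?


RTT 0: cwnd = 1 MSS (initial)
RTT 1: cwnd = 2 MSS (slow start, doubled)
RTT 2: cwnd = 4 MSS (slow start, doubled)
RTT 3: cwnd = 8 MSS (slow start, doubled)
RTT 4: cwnd = 16 MSS (slow start, doubled)
RTT 5: cwnd = 17 MSS (congestion avoidance, +1)
RTT 6: cwnd = 18 MSS (congestion avoidance, +1)

18


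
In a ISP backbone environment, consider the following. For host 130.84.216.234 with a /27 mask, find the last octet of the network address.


Given: IP = 130.84.216.234, prefix = /27
Subnet mask = 255.255.255.224
Last octet of IP: 234
Last octet of mask: 224
Network last octet = 234 AND 224 = 224

224


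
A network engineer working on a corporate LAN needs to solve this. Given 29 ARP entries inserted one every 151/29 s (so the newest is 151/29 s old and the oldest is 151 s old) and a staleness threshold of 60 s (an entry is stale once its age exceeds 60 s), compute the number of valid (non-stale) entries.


Ages are k * 151/29 s for k = 1..29 (spacing = 5.2069 s).
Entry k is valid iff k * 151/29 <= 60 iff k <= 29 * 60 / 151 = 11.5232
n_valid = floor(11.5232) = 11
(n_stale = 29 - 11 = 18)

11


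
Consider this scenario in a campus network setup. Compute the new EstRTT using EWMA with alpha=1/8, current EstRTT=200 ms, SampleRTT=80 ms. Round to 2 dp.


Given: EstRTT = 200 ms, SampleRTT = 80 ms, alpha = 1/8
New EstRTT = (1 - alpha) * EstRTT + alpha * SampleRTT
(7/8) * 200 = 175
(1/8) * 80 = 10
New EstRTT = 175 + 10 = 185 ms -> 185.00 ms (2 dp)

185.00


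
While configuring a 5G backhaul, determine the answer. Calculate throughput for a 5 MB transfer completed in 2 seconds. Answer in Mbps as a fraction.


Given: file = 5 MB, time = 2 s
File in Mb = 5 * 8 = 40 Mb
Throughput = 40 / 2 Mbps
Throughput = 20 Mbps

20


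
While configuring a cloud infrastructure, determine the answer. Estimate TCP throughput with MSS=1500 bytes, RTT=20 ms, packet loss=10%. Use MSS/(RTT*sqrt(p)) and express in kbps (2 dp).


Given: MSS = 1500 bytes, RTT = 20 ms, loss = 10%
RTT in seconds = 20 / 1000 = 0.02
Loss rate = 10% = 0.1
sqrt(loss) = sqrt(0.1) = 0.316227766017
Throughput (bytes/s) = 1500 / (0.02 * 0.316227766017) = 237170.8245
Throughput (kbps) = 237170.8245 * 8 / 1000 = 1897.366596 -> 1897.37 kbps (2 dp)

1897.37


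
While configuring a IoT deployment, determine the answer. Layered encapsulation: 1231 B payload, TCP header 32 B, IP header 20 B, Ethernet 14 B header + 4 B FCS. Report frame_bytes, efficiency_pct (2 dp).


TCP segment = 1231 + 32 = 1263 B
IP packet = 1263 + 20 = 1283 B
Ethernet frame = 1283 + 14 + 4 = 1301 B
Efficiency = app / frame = 1231 / 1301 = 0.946195 = 94.6195% -> 94.62% (2 dp)

1301, 94.62


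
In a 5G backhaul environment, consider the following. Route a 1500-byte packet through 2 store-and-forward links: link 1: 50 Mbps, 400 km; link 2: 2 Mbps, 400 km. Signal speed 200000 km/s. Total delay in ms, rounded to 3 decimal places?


Packet = 1500 bytes = 12000 bits. Store-and-forward: sum (t_trans + t_prop) per link.
Link 1: t_trans = 12000/(50*10^6) s = 0.2400 ms; t_prop = 400/200000 s = 2.0000 ms; subtotal = 2.2400 ms
Link 2: t_trans = 12000/(2*10^6) s = 6.0000 ms; t_prop = 400/200000 s = 2.0000 ms; subtotal = 8.0000 ms
End-to-end = 2.2400 + 8.0000 = 10.2400 ms -> 10.240 ms (3 dp)

10.240


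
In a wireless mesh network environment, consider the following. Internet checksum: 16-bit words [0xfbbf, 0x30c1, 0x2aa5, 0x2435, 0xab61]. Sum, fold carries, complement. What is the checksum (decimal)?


Given words: [0xfbbf, 0x30c1, 0x2aa5, 0x2435, 0xab61]
Step 1: Sum all words
Raw sum = 64447 + 12481 + 10917 + 9269 + 43873 = 140987
Step 2: Fold carry: (9915 + 2) = 9917
One's complement = ~9917 & 0xFFFF = 55618

55618


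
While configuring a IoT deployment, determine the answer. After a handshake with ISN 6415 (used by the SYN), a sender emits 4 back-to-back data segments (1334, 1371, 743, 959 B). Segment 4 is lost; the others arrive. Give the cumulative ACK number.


SYN uses sequence number 6415; first data byte = ISN + 1 = 6416.
Segment 1: SEQ = 6416, len = 1334 B, covers [6416, 7749]
Segment 2: SEQ = 7750, len = 1371 B, covers [7750, 9120]
Segment 3: SEQ = 9121, len = 743 B, covers [9121, 9863]
Segment 4: SEQ = 9864, len = 959 B, covers [9864, 10822] [LOST]
In-order data received: bytes [6416, 9863] (segments 1..3).
Segment 4 missing -> gap begins at byte 9864.
Cumulative ACK = next expected in-order byte = 6416 + 1334 + 1371 + 743 = 9864

9864


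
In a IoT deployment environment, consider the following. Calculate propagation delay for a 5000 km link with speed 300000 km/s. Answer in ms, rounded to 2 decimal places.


Given: distance = 5000 km, speed = 300000 km/s
Delay = distance / speed = 5000 / 300000 seconds
Delay in ms = 5000 * 1000 / 300000
Delay = 16.6667 ms
Rounded to 2 dp = 16.67 ms

16.67


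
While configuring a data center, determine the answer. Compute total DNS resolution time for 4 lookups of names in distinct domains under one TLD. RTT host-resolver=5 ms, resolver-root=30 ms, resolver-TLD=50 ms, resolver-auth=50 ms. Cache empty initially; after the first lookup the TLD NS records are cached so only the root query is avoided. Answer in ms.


Lookup 1 (cold cache): local + root + TLD + auth = 5 + 30 + 50 + 50 = 135 ms
Lookups 2..4 (TLD NS cached -> skip root; new domain -> still ask TLD and auth): local + TLD + auth = 5 + 50 + 50 = 105 ms each
Remaining 3 lookups: 3 * 105 = 315 ms
Total = 135 + 315 = 450 ms

450


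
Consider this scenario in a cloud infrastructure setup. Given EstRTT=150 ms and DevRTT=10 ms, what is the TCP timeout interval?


Given: EstRTT = 150 ms, DevRTT = 10 ms
Timeout = EstRTT + 4 * DevRTT
4 * DevRTT = 4 * 10 = 40
Timeout = 150 + 40 = 190 ms

190


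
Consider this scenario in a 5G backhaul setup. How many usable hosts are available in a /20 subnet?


Given: subnet mask /20
Host bits = 32 - 20 = 12
Total addresses = 2^12 = 4096
Usable hosts = 4096 - 2 (network + broadcast) = 4094

4094


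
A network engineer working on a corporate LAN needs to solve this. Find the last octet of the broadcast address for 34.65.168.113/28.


Given: IP = 34.65.168.113, prefix = /28
Host bits = 32 - 28 = 4
Network last octet = 113 AND mask = 112
Host part size = 2^4 - 1 = 15
Broadcast last octet = 112 OR 15 = 127

127


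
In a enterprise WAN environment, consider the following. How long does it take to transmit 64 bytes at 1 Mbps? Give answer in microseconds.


Given: packet = 64 bytes, bandwidth = 1 Mbps
Packet in bits = 64 * 8 = 512 bits
Bandwidth = 1 * 10^6 = 1000000 bps
Time = 512 / 1000000 seconds
Time in us = 512 * 10^6 / 1000000 = 512

512


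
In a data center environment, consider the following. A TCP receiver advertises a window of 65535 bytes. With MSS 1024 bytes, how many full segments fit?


Given: RWND = 65535 bytes, MSS = 1024 bytes
Full segments = floor(RWND / MSS)
Full segments = floor(65535 / 1024)
Full segments = floor(63.999) = 63

63


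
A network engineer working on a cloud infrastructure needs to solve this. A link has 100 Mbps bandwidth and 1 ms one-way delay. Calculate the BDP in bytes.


Given: bandwidth = 100 Mbps, delay = 1 ms
BDP in bits = 100 * 10^6 * 1 / 1000
BDP in bits = 100000
BDP in bytes = 100000 / 8 = 12500

12500


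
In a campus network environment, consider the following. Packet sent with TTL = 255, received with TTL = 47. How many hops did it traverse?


Given: initial TTL = 255, received TTL = 47
Hops = initial TTL - received TTL
Hops = 255 - 47 = 208

208


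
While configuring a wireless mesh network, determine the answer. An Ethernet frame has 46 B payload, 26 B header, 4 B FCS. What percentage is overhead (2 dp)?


Given: payload = 46 B, header = 26 B, trailer = 4 B
Overhead bytes = header + trailer = 26 + 4 = 30
Total frame = payload + overhead = 46 + 30 = 76
Overhead % = 30 / 76 * 100 = 39.4737% -> 39.47% (2 dp)

39.47


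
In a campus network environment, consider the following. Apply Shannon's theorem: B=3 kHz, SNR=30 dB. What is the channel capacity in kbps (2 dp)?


Given: B = 3 kHz, SNR = 30 dB
SNR linear = 10^(30/10) = 1000
1 + SNR = 1001
log2(1001) = 9.9672262588
C = 3 * 1000 * 9.9672262588 = 29901.6788 bps
C = 29.901679 kbps -> 29.90 kbps (2 dp)

29.90


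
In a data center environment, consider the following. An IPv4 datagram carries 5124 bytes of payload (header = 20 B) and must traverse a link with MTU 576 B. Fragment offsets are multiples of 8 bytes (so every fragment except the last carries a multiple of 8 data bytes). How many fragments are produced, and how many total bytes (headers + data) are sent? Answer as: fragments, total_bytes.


Max data per non-final fragment = floor((MTU - header)/8)*8 = floor((576 - 20)/8)*8 = floor(556/8)*8 = 552 B
Final fragment needs no 8-byte alignment: it can carry up to MTU - header = 556 B
Non-final fragments needed = ceil((payload - 556) / 552) = ceil(4568/552) = ceil(8.2754) = 9
Number of fragments = 9 + 1 = 10
Fragment sizes (data): 9 * 552 B + 156 B (last, 156 <= 556 OK)
Total bytes sent = payload + n_frags * header = 5124 + 10*20 = 5124 + 200 = 5324 B

10, 5324


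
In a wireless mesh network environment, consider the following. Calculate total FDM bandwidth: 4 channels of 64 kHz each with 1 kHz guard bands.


Given: 4 channels, 64 kHz each, guard = 1 kHz
Channel bandwidth = 4 * 64 = 256 kHz
Guard bands = 3 gaps * 1 kHz = 3 kHz
Total = 256 + 3 = 259 kHz

259


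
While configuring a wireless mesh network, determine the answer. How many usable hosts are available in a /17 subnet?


Given: subnet mask /17
Host bits = 32 - 17 = 15
Total addresses = 2^15 = 32768
Usable hosts = 32768 - 2 (network + broadcast) = 32766

32766


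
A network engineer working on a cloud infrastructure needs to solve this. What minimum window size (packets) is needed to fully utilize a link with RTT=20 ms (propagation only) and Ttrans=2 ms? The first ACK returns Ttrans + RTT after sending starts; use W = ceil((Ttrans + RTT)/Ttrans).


Given: Ttrans = 2 ms, RTT = 20 ms (= 2 * Tprop, Tprop = 10 ms)
Time until first ACK returns = Ttrans + RTT = 2 + 20 = 22 ms
Need W * Ttrans >= Ttrans + RTT  ->  W >= (Ttrans + RTT) / Ttrans
(Ttrans + RTT) / Ttrans = 22 / 2 = 11
W_min = ceil(11) = 11

11


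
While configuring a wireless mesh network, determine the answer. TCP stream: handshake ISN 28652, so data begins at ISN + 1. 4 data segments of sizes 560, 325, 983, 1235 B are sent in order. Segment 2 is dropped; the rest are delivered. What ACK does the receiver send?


SYN uses sequence number 28652; first data byte = ISN + 1 = 28653.
Segment 1: SEQ = 28653, len = 560 B, covers [28653, 29212]
Segment 2: SEQ = 29213, len = 325 B, covers [29213, 29537] [LOST]
Segment 3: SEQ = 29538, len = 983 B, covers [29538, 30520]
Segment 4: SEQ = 30521, len = 1235 B, covers [30521, 31755]
In-order data received: bytes [28653, 29212] (segments 1..1).
Segment 2 missing -> gap begins at byte 29213; later segments buffered out of order.
Cumulative ACK = next expected in-order byte = 28653 + 560 = 29213

29213


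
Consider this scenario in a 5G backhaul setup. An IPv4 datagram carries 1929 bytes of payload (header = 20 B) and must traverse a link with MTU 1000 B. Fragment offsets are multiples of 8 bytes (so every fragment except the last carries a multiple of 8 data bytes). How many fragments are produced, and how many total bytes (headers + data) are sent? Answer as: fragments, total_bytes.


Max data per non-final fragment = floor((MTU - header)/8)*8 = floor((1000 - 20)/8)*8 = floor(980/8)*8 = 976 B
Final fragment needs no 8-byte alignment: it can carry up to MTU - header = 980 B
Non-final fragments needed = ceil((payload - 980) / 976) = ceil(949/976) = ceil(0.9723) = 1
Number of fragments = 1 + 1 = 2
Fragment sizes (data): 1 * 976 B + 953 B (last, 953 <= 980 OK)
Total bytes sent = payload + n_frags * header = 1929 + 2*20 = 1929 + 40 = 1969 B

2, 1969


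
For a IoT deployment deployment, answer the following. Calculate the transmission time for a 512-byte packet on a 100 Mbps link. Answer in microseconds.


Given: packet = 512 bytes, bandwidth = 100 Mbps
Packet in bits = 512 * 8 = 4096 bits
Bandwidth = 100 * 10^6 = 100000000 bps
Time = 4096 / 100000000 seconds
Time in us = 4096 * 10^6 / 100000000 = 40.96

40.96


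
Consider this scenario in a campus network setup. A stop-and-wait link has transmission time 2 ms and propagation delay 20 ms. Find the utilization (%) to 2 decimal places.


Given: Ttrans = 2 ms, Tprop = 20 ms
RTT = 2 * Tprop = 2 * 20 = 40 ms
U = Ttrans / (Ttrans + RTT)
U = 2 / (2 + 40)
U = 2 / 42 = 0.047619
U% = 4.76%

4.76


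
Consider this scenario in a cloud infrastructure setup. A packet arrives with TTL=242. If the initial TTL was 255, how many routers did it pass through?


Given: initial TTL = 255, received TTL = 242
Hops = initial TTL - received TTL
Hops = 255 - 242 = 13

13


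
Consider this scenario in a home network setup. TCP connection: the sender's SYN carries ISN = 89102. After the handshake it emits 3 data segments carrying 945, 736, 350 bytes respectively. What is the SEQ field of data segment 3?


The SYN occupies sequence number ISN = 89102, so the first data byte is ISN + 1 = 89103.
SEQ of data segment i = (ISN + 1) + sum of payload sizes of segments 1..i-1.
Segment 1: SEQ = 89103, payload = 945 bytes
Segment 2: SEQ = 90048, payload = 736 bytes
Segment 3: SEQ = 90784, payload = 350 bytes
SEQ of segment 3 = 89103 + 945 + 736 = 90784

90784


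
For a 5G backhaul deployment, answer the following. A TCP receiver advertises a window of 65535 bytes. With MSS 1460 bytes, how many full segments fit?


Given: RWND = 65535 bytes, MSS = 1460 bytes
Full segments = floor(RWND / MSS)
Full segments = floor(65535 / 1460)
Full segments = floor(44.887) = 44

44


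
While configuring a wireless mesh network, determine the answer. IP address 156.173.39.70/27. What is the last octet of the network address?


Given: IP = 156.173.39.70, prefix = /27
Subnet mask = 255.255.255.224
Last octet of IP: 70
Last octet of mask: 224
Network last octet = 70 AND 224 = 64

64


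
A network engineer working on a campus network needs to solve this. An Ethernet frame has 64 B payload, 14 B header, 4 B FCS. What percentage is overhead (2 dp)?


Given: payload = 64 B, header = 14 B, trailer = 4 B
Overhead bytes = header + trailer = 14 + 4 = 18
Total frame = payload + overhead = 64 + 18 = 82
Overhead % = 18 / 82 * 100 = 21.9512% -> 21.95% (2 dp)

21.95


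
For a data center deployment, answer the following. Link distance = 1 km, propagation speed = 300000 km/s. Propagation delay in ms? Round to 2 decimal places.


Given: distance = 1 km, speed = 300000 km/s
Delay = distance / speed = 1 / 300000 seconds
Delay in ms = 1 * 1000 / 300000
Delay = 0.0033 ms
Rounded to 2 dp = 0.00 ms

0.00


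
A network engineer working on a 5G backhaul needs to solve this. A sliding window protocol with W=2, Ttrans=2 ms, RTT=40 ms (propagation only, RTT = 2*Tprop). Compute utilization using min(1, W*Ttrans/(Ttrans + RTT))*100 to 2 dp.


Given: W = 2, Ttrans = 2 ms, RTT = 40 ms (= 2 * Tprop, Tprop = 20 ms)
Cycle time = Ttrans + RTT = 2 + 40 = 42 ms (first packet sent until its ACK returns)
W * Ttrans = 2 * 2 = 4 ms of sending per cycle
W * Ttrans / (Ttrans + RTT) = 4 / 42 = 0.095238
U = min(1, 0.095238) = 0.095238
U% = 9.52%

9.52


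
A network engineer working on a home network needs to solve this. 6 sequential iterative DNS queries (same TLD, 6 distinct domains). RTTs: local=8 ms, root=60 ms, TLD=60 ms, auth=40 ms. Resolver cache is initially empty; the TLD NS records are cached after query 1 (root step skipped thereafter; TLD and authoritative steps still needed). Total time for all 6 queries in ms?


Lookup 1 (cold cache): local + root + TLD + auth = 8 + 60 + 60 + 40 = 168 ms
Lookups 2..6 (TLD NS cached -> skip root; new domain -> still ask TLD and auth): local + TLD + auth = 8 + 60 + 40 = 108 ms each
Remaining 5 lookups: 5 * 108 = 540 ms
Total = 168 + 540 = 708 ms

708


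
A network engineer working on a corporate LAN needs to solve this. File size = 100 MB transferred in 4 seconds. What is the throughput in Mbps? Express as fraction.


Given: file = 100 MB, time = 4 s
File in Mb = 100 * 8 = 800 Mb
Throughput = 800 / 4 Mbps
Throughput = 200 Mbps

200


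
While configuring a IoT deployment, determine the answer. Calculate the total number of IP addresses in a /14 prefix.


Given: CIDR prefix /14
Host bits = 32 - 14 = 18
Total addresses = 2^18 = 262144

262144


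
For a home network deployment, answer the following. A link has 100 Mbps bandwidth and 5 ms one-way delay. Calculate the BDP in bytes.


Given: bandwidth = 100 Mbps, delay = 5 ms
BDP in bits = 100 * 10^6 * 5 / 1000
BDP in bits = 500000
BDP in bytes = 500000 / 8 = 62500

62500


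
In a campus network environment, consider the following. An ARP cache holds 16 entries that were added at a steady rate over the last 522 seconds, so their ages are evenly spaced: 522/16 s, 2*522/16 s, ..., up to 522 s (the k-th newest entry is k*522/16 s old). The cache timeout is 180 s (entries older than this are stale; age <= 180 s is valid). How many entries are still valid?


Ages are k * 522/16 s for k = 1..16 (spacing = 32.6250 s).
Entry k is valid iff k * 522/16 <= 180 iff k <= 16 * 180 / 522 = 5.5172
n_valid = floor(5.5172) = 5
(n_stale = 16 - 5 = 11)

5


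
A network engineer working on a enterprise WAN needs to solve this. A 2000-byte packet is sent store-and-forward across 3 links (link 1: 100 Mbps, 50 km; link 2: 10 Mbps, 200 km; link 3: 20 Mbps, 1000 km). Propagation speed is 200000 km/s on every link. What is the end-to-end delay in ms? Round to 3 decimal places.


Packet = 2000 bytes = 16000 bits. Store-and-forward: sum (t_trans + t_prop) per link.
Link 1: t_trans = 16000/(100*10^6) s = 0.1600 ms; t_prop = 50/200000 s = 0.2500 ms; subtotal = 0.4100 ms
Link 2: t_trans = 16000/(10*10^6) s = 1.6000 ms; t_prop = 200/200000 s = 1.0000 ms; subtotal = 2.6000 ms
Link 3: t_trans = 16000/(20*10^6) s = 0.8000 ms; t_prop = 1000/200000 s = 5.0000 ms; subtotal = 5.8000 ms
End-to-end = 0.4100 + 2.6000 + 5.8000 = 8.8100 ms -> 8.810 ms (3 dp)

8.810


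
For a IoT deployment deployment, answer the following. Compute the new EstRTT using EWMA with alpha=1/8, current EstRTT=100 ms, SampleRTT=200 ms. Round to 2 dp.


Given: EstRTT = 100 ms, SampleRTT = 200 ms, alpha = 1/8
New EstRTT = (1 - alpha) * EstRTT + alpha * SampleRTT
(7/8) * 100 = 87.5
(1/8) * 200 = 25
New EstRTT = 87.5 + 25 = 112.5 ms -> 112.50 ms (2 dp)

112.50


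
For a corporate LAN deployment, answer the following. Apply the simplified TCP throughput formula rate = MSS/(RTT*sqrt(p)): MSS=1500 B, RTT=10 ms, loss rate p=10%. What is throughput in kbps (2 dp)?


Given: MSS = 1500 bytes, RTT = 10 ms, loss = 10%
RTT in seconds = 10 / 1000 = 0.01
Loss rate = 10% = 0.1
sqrt(loss) = sqrt(0.1) = 0.316227766017
Throughput (bytes/s) = 1500 / (0.01 * 0.316227766017) = 474341.6490
Throughput (kbps) = 474341.6490 * 8 / 1000 = 3794.733192 -> 3794.73 kbps (2 dp)

3794.73


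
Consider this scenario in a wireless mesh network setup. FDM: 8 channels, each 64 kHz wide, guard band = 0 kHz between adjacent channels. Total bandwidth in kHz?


Given: 8 channels, 64 kHz each, guard = 0 kHz
Channel bandwidth = 8 * 64 = 512 kHz
Guard bands = 7 gaps * 0 kHz = 0 kHz
Total = 512 + 0 = 512 kHz

512


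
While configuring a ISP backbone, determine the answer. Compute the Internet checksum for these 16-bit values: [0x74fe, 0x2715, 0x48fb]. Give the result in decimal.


Given words: [0x74fe, 0x2715, 0x48fb]
Step 1: Sum all words
Raw sum = 29950 + 10005 + 18683 = 58638
One's complement = ~58638 & 0xFFFF = 6897

6897


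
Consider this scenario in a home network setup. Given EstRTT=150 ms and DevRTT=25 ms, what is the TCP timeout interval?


Given: EstRTT = 150 ms, DevRTT = 25 ms
Timeout = EstRTT + 4 * DevRTT
4 * DevRTT = 4 * 25 = 100
Timeout = 150 + 100 = 250 ms

250


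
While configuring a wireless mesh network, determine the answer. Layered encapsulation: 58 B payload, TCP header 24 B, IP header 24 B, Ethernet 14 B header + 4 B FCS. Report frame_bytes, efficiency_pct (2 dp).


TCP segment = 58 + 24 = 82 B
IP packet = 82 + 24 = 106 B
Ethernet frame = 106 + 14 + 4 = 124 B
Efficiency = app / frame = 58 / 124 = 0.467742 = 46.7742% -> 46.77% (2 dp)

124, 46.77


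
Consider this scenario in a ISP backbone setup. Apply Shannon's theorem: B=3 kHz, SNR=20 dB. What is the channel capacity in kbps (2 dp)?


Given: B = 3 kHz, SNR = 20 dB
SNR linear = 10^(20/10) = 100
1 + SNR = 101
log2(101) = 6.6582114828
C = 3 * 1000 * 6.6582114828 = 19974.6344 bps
C = 19.974634 kbps -> 19.97 kbps (2 dp)

19.97


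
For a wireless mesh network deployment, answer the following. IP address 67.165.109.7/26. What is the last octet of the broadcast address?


Given: IP = 67.165.109.7, prefix = /26
Host bits = 32 - 26 = 6
Network last octet = 7 AND mask = 0
Host part size = 2^6 - 1 = 63
Broadcast last octet = 0 OR 63 = 63

63


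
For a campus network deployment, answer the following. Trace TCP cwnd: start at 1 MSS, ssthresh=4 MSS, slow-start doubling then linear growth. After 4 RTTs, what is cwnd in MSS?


RTT 0: cwnd = 1 MSS (initial)
RTT 1: cwnd = 2 MSS (slow start, doubled)
RTT 2: cwnd = 4 MSS (slow start, doubled)
RTT 3: cwnd = 5 MSS (congestion avoidance, +1)
RTT 4: cwnd = 6 MSS (congestion avoidance, +1)

6


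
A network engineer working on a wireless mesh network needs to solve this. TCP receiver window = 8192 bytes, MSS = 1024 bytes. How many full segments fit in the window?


Given: RWND = 8192 bytes, MSS = 1024 bytes
Full segments = floor(RWND / MSS)
Full segments = floor(8192 / 1024)
Full segments = floor(8.0) = 8

8


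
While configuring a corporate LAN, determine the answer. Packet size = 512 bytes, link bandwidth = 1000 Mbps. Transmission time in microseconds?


Given: packet = 512 bytes, bandwidth = 1000 Mbps
Packet in bits = 512 * 8 = 4096 bits
Bandwidth = 1000 * 10^6 = 1000000000 bps
Time = 4096 / 1000000000 seconds
Time in us = 4096 * 10^6 / 1000000000 = 4.096

4.096


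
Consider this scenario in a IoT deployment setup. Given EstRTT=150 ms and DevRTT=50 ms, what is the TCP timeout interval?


Given: EstRTT = 150 ms, DevRTT = 50 ms
Timeout = EstRTT + 4 * DevRTT
4 * DevRTT = 4 * 50 = 200
Timeout = 150 + 200 = 350 ms

350


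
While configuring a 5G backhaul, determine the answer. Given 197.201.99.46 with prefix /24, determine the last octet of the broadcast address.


Given: IP = 197.201.99.46, prefix = /24
Host bits = 32 - 24 = 8
Network last octet = 46 AND mask = 0
Host part size = 2^8 - 1 = 255
Broadcast last octet = 0 OR 255 = 255

255


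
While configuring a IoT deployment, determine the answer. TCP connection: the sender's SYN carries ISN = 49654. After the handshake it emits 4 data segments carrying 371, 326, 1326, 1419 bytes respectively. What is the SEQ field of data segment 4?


The SYN occupies sequence number ISN = 49654, so the first data byte is ISN + 1 = 49655.
SEQ of data segment i = (ISN + 1) + sum of payload sizes of segments 1..i-1.
Segment 1: SEQ = 49655, payload = 371 bytes
Segment 2: SEQ = 50026, payload = 326 bytes
Segment 3: SEQ = 50352, payload = 1326 bytes
Segment 4: SEQ = 51678, payload = 1419 bytes
SEQ of segment 4 = 49655 + 371 + 326 + 1326 = 51678

51678


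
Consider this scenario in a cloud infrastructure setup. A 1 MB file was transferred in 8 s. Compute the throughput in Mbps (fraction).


Given: file = 1 MB, time = 8 s
File in Mb = 1 * 8 = 8 Mb
Throughput = 8 / 8 Mbps
Throughput = 1 Mbps

1


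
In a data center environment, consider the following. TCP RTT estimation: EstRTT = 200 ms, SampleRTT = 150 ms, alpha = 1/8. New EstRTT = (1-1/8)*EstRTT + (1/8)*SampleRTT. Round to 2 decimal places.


Given: EstRTT = 200 ms, SampleRTT = 150 ms, alpha = 1/8
New EstRTT = (1 - alpha) * EstRTT + alpha * SampleRTT
(7/8) * 200 = 175
(1/8) * 150 = 18.75
New EstRTT = 175 + 18.75 = 193.75 ms -> 193.75 ms (2 dp)

193.75


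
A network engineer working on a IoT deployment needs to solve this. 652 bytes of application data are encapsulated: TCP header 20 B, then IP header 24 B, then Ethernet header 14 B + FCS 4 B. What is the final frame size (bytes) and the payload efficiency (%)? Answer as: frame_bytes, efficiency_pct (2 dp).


TCP segment = 652 + 20 = 672 B
IP packet = 672 + 24 = 696 B
Ethernet frame = 696 + 14 + 4 = 714 B
Efficiency = app / frame = 652 / 714 = 0.913165 = 91.3165% -> 91.32% (2 dp)

714, 91.32


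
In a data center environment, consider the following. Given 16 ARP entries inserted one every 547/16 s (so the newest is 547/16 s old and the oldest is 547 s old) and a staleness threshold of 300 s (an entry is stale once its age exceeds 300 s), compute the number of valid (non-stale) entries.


Ages are k * 547/16 s for k = 1..16 (spacing = 34.1875 s).
Entry k is valid iff k * 547/16 <= 300 iff k <= 16 * 300 / 547 = 8.7751
n_valid = floor(8.7751) = 8
(n_stale = 16 - 8 = 8)

8


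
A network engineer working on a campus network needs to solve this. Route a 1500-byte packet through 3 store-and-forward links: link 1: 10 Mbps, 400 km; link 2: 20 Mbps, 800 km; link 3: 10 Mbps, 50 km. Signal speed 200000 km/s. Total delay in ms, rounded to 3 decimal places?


Packet = 1500 bytes = 12000 bits. Store-and-forward: sum (t_trans + t_prop) per link.
Link 1: t_trans = 12000/(10*10^6) s = 1.2000 ms; t_prop = 400/200000 s = 2.0000 ms; subtotal = 3.2000 ms
Link 2: t_trans = 12000/(20*10^6) s = 0.6000 ms; t_prop = 800/200000 s = 4.0000 ms; subtotal = 4.6000 ms
Link 3: t_trans = 12000/(10*10^6) s = 1.2000 ms; t_prop = 50/200000 s = 0.2500 ms; subtotal = 1.4500 ms
End-to-end = 3.2000 + 4.6000 + 1.4500 = 9.2500 ms -> 9.250 ms (3 dp)

9.250


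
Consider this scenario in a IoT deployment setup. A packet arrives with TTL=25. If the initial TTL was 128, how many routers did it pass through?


Given: initial TTL = 128, received TTL = 25
Hops = initial TTL - received TTL
Hops = 128 - 25 = 103

103


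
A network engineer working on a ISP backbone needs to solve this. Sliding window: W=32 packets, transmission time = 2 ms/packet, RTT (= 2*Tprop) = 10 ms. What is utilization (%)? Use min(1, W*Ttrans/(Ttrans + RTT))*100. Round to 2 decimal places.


Given: W = 32, Ttrans = 2 ms, RTT = 10 ms (= 2 * Tprop, Tprop = 5 ms)
Cycle time = Ttrans + RTT = 2 + 10 = 12 ms (first packet sent until its ACK returns)
W * Ttrans = 32 * 2 = 64 ms of sending per cycle
W * Ttrans / (Ttrans + RTT) = 64 / 12 = 5.333333
U = min(1, 5.333333) = 1.000000
U% = 100.00%

100.00


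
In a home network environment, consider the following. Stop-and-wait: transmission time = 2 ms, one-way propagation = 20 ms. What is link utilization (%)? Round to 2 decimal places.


Given: Ttrans = 2 ms, Tprop = 20 ms
RTT = 2 * Tprop = 2 * 20 = 40 ms
U = Ttrans / (Ttrans + RTT)
U = 2 / (2 + 40)
U = 2 / 42 = 0.047619
U% = 4.76%

4.76


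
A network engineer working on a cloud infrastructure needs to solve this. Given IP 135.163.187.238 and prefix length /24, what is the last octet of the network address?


Given: IP = 135.163.187.238, prefix = /24
Subnet mask = 255.255.255.0
Last octet of IP: 238
Last octet of mask: 0
Network last octet = 238 AND 0 = 0

0


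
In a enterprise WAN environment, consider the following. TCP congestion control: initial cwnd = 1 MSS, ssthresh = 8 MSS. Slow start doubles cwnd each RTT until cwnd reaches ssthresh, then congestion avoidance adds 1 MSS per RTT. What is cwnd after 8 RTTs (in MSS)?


RTT 0: cwnd = 1 MSS (initial)
RTT 1: cwnd = 2 MSS (slow start, doubled)
RTT 2: cwnd = 4 MSS (slow start, doubled)
RTT 3: cwnd = 8 MSS (slow start, doubled)
RTT 4: cwnd = 9 MSS (congestion avoidance, +1)
RTT 5: cwnd = 10 MSS (congestion avoidance, +1)
RTT 6: cwnd = 11 MSS (congestion avoidance, +1)
RTT 7: cwnd = 12 MSS (congestion avoidance, +1)
RTT 8: cwnd = 13 MSS (congestion avoidance, +1)

13


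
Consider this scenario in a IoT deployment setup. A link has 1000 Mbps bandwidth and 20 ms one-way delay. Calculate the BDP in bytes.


Given: bandwidth = 1000 Mbps, delay = 20 ms
BDP in bits = 1000 * 10^6 * 20 / 1000
BDP in bits = 20000000
BDP in bytes = 20000000 / 8 = 2500000

2500000


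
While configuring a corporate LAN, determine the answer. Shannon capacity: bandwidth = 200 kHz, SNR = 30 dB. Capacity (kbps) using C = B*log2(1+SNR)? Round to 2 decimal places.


Given: B = 200 kHz, SNR = 30 dB
SNR linear = 10^(30/10) = 1000
1 + SNR = 1001
log2(1001) = 9.9672262588
C = 200 * 1000 * 9.9672262588 = 1993445.2518 bps
C = 1993.445252 kbps -> 1993.45 kbps (2 dp)

1993.45


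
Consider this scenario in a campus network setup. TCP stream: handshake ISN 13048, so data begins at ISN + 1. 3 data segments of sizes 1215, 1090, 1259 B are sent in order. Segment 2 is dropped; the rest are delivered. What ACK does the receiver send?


SYN uses sequence number 13048; first data byte = ISN + 1 = 13049.
Segment 1: SEQ = 13049, len = 1215 B, covers [13049, 14263]
Segment 2: SEQ = 14264, len = 1090 B, covers [14264, 15353] [LOST]
Segment 3: SEQ = 15354, len = 1259 B, covers [15354, 16612]
In-order data received: bytes [13049, 14263] (segments 1..1).
Segment 2 missing -> gap begins at byte 14264; later segments buffered out of order.
Cumulative ACK = next expected in-order byte = 13049 + 1215 = 14264

14264


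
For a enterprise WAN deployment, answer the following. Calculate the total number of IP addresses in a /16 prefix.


Given: CIDR prefix /16
Host bits = 32 - 16 = 16
Total addresses = 2^16 = 65536

65536


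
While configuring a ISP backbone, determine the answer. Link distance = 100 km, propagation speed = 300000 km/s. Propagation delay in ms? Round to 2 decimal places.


Given: distance = 100 km, speed = 300000 km/s
Delay = distance / speed = 100 / 300000 seconds
Delay in ms = 100 * 1000 / 300000
Delay = 0.3333 ms
Rounded to 2 dp = 0.33 ms

0.33


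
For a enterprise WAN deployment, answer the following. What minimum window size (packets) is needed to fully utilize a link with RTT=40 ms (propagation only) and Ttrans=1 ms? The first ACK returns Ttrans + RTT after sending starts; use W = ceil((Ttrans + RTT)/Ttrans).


Given: Ttrans = 1 ms, RTT = 40 ms (= 2 * Tprop, Tprop = 20 ms)
Time until first ACK returns = Ttrans + RTT = 1 + 40 = 41 ms
Need W * Ttrans >= Ttrans + RTT  ->  W >= (Ttrans + RTT) / Ttrans
(Ttrans + RTT) / Ttrans = 41 / 1 = 41
W_min = ceil(41) = 41

41


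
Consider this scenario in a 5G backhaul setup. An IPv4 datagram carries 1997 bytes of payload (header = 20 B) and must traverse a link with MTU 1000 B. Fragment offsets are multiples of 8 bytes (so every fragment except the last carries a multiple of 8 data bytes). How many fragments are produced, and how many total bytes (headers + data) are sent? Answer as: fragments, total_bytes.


Max data per non-final fragment = floor((MTU - header)/8)*8 = floor((1000 - 20)/8)*8 = floor(980/8)*8 = 976 B
Final fragment needs no 8-byte alignment: it can carry up to MTU - header = 980 B
Non-final fragments needed = ceil((payload - 980) / 976) = ceil(1017/976) = ceil(1.0420) = 2
Number of fragments = 2 + 1 = 3
Fragment sizes (data): 2 * 976 B + 45 B (last, 45 <= 980 OK)
Total bytes sent = payload + n_frags * header = 1997 + 3*20 = 1997 + 60 = 2057 B

3, 2057


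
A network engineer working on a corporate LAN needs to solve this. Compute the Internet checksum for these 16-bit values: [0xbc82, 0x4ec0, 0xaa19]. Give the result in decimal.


Given words: [0xbc82, 0x4ec0, 0xaa19]
Step 1: Sum all words
Raw sum = 48258 + 20160 + 43545 = 111963
Step 2: Fold carry: (46427 + 1) = 46428
One's complement = ~46428 & 0xFFFF = 19107

19107


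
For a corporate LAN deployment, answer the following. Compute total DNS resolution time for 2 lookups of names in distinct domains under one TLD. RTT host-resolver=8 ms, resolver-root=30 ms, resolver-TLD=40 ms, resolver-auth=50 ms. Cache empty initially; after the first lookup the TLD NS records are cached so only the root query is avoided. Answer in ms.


Lookup 1 (cold cache): local + root + TLD + auth = 8 + 30 + 40 + 50 = 128 ms
Lookups 2..2 (TLD NS cached -> skip root; new domain -> still ask TLD and auth): local + TLD + auth = 8 + 40 + 50 = 98 ms each
Remaining 1 lookups: 1 * 98 = 98 ms
Total = 128 + 98 = 226 ms

226


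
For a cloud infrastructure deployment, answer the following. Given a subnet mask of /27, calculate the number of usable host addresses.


Given: subnet mask /27
Host bits = 32 - 27 = 5
Total addresses = 2^5 = 32
Usable hosts = 32 - 2 (network + broadcast) = 30

30


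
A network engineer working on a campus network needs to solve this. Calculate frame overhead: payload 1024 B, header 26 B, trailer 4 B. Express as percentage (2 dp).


Given: payload = 1024 B, header = 26 B, trailer = 4 B
Overhead bytes = header + trailer = 26 + 4 = 30
Total frame = payload + overhead = 1024 + 30 = 1054
Overhead % = 30 / 1054 * 100 = 2.8463% -> 2.85% (2 dp)

2.85
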